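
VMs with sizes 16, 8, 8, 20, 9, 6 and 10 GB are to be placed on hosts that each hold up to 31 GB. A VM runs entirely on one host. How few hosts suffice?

3

Total = 20 + 16 + 10 + 9 + 8 + 8 + 6 = 77 GB.
Lower bound: ⌈77/31⌉ = 3 hosts.
A packing using 3 hosts:
  host 1: 20 + 10 = 30
  host 2: 16 + 9 + 6 = 31
  host 3: 8 + 8 = 16
This matches the lower bound, so 3 is optimal.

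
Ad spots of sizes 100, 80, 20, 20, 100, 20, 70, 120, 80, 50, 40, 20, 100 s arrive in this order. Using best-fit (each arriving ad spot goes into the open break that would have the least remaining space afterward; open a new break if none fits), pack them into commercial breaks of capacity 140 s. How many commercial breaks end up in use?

7

  100 → break 1 (new)  [load 100/140]
  80 → break 2 (new)  [load 80/140]
  20 → break 1  [load 120/140]
  20 → break 1  [load 140/140]
  100 → break 3 (new)  [load 100/140]
  20 → break 3  [load 120/140]
  70 → break 4 (new)  [load 70/140]
  120 → break 5 (new)  [load 120/140]
  80 → break 6 (new)  [load 80/140]
  50 → break 2  [load 130/140]
  40 → break 6  [load 120/140]
  20 → break 3  [load 140/140]
  100 → break 7 (new)  [load 100/140]
7 commercial breaks opened.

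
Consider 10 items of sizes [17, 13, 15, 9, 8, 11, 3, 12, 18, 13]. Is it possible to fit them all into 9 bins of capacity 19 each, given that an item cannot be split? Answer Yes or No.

A valid assignment using 8 bins:
  bin 1: 18 = 18
  bin 2: 17 = 17
  bin 3: 15 + 3 = 18
  bin 4: 13 = 13
  bin 5: 13 = 13
  bin 6: 12 = 12
  bin 7: 11 + 8 = 19
  bin 8: 9 = 9
That uses only 8 ≤ 9, so 9 bins are enough.

Yes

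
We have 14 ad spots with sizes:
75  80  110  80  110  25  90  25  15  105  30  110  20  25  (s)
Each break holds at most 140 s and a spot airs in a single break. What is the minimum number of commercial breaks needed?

8

Total = 110 + 110 + 110 + 105 + 90 + 80 + 80 + 75 + 30 + 25 + 25 + 25 + 20 + 15 = 900 s.
Lower bound: ⌈900/140⌉ = 7 commercial breaks.
Also, 8 ad spots each exceed 70 s, and no two of those can share a break, so at least 8 commercial breaks are needed.
A packing using 8 commercial breaks:
  break 1: 110 + 30 = 140
  break 2: 110 + 25 = 135
  break 3: 110 + 25 = 135
  break 4: 105 + 25 = 130
  break 5: 90 + 20 + 15 = 125
  break 6: 80 = 80
  break 7: 80 = 80
  break 8: 75 = 75
This matches the lower bound, so 8 is optimal.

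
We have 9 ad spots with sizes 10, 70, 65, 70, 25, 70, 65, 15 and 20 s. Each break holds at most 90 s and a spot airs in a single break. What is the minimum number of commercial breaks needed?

5

Total = 70 + 70 + 70 + 65 + 65 + 25 + 20 + 15 + 10 = 410 s.
Lower bound: ⌈410/90⌉ = 5 commercial breaks.
A packing using 5 commercial breaks:
  break 1: 70 + 20 = 90
  break 2: 70 + 15 = 85
  break 3: 70 + 10 = 80
  break 4: 65 + 25 = 90
  break 5: 65 = 65
This matches the lower bound, so 5 is optimal.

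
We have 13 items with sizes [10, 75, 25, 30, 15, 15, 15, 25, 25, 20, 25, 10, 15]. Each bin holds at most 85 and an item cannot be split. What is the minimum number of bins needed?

4

Total = 75 + 30 + 25 + 25 + 25 + 25 + 20 + 15 + 15 + 15 + 15 + 10 + 10 = 305.
Lower bound: ⌈305/85⌉ = 4 bins.
A packing using 4 bins:
  bin 1: 75 + 10 = 85
  bin 2: 30 + 25 + 25 = 80
  bin 3: 25 + 25 + 20 + 15 = 85
  bin 4: 15 + 15 + 15 + 10 = 55
This matches the lower bound, so 4 is optimal.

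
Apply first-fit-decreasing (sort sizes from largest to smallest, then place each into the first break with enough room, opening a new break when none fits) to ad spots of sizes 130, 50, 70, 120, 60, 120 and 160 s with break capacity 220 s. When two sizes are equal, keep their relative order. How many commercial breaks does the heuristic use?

4

Sorted descending: 160, 130, 120, 120, 70, 60, 50.
  160 → break 1 (new)  [load 160/220]
  130 → break 2 (new)  [load 130/220]
  120 → break 3 (new)  [load 120/220]
  120 → break 4 (new)  [load 120/220]
  70 → break 2  [load 200/220]
  60 → break 1  [load 220/220]
  50 → break 3  [load 170/220]
4 commercial breaks opened.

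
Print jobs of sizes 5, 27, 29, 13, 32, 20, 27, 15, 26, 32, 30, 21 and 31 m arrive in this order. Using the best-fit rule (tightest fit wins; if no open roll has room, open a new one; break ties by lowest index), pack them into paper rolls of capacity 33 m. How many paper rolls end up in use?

  5 → roll 1 (new)  [load 5/33]
  27 → roll 1  [load 32/33]
  29 → roll 2 (new)  [load 29/33]
  13 → roll 3 (new)  [load 13/33]
  32 → roll 4 (new)  [load 32/33]
  20 → roll 3  [load 33/33]
  27 → roll 5 (new)  [load 27/33]
  15 → roll 6 (new)  [load 15/33]
  26 → roll 7 (new)  [load 26/33]
  32 → roll 8 (new)  [load 32/33]
  30 → roll 9 (new)  [load 30/33]
  21 → roll 10 (new)  [load 21/33]
  31 → roll 11 (new)  [load 31/33]
11 paper rolls opened.

11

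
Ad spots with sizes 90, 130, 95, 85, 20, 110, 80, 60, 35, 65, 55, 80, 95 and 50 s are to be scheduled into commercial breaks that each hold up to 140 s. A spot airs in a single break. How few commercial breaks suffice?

Total = 130 + 110 + 95 + 95 + 90 + 85 + 80 + 80 + 65 + 60 + 55 + 50 + 35 + 20 = 1050 s.
Lower bound: ⌈1050/140⌉ = 8 commercial breaks.
A packing using 9 commercial breaks:
  break 1: 130 = 130
  break 2: 110 + 20 = 130
  break 3: 95 + 35 = 130
  break 4: 95 = 95
  break 5: 90 + 50 = 140
  break 6: 85 + 55 = 140
  break 7: 80 + 60 = 140
  break 8: 80 = 80
  break 9: 65 = 65
No arrangement into 8 commercial breaks stays within capacity, so 9 is optimal.

9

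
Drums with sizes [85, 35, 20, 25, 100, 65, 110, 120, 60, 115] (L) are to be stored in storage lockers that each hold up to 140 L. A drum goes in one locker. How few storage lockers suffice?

6

Total = 120 + 115 + 110 + 100 + 85 + 65 + 60 + 35 + 25 + 20 = 735 L.
Lower bound: ⌈735/140⌉ = 6 storage lockers.
A packing using 6 storage lockers:
  locker 1: 120 + 20 = 140
  locker 2: 115 + 25 = 140
  locker 3: 110 = 110
  locker 4: 100 + 35 = 135
  locker 5: 85 = 85
  locker 6: 65 + 60 = 125
This matches the lower bound, so 6 is optimal.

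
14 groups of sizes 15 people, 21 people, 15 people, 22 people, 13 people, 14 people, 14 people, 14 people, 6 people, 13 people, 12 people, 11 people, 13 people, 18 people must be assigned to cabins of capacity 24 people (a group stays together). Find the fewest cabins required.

12

Total = 22 + 21 + 18 + 15 + 15 + 14 + 14 + 14 + 13 + 13 + 13 + 12 + 11 + 6 = 201 people.
Lower bound: ⌈201/24⌉ = 9 cabins.
Also, 11 groups each exceed 12 people, and no two of those can share a cabin, so at least 11 cabins are needed.
A packing using 12 cabins:
  cabin 1: 22 = 22
  cabin 2: 21 = 21
  cabin 3: 18 + 6 = 24
  cabin 4: 15 = 15
  cabin 5: 15 = 15
  cabin 6: 14 = 14
  cabin 7: 14 = 14
  cabin 8: 14 = 14
  cabin 9: 13 + 11 = 24
  cabin 10: 13 = 13
  cabin 11: 13 = 13
  cabin 12: 12 = 12
No arrangement into 11 cabins stays within capacity, so 12 is optimal.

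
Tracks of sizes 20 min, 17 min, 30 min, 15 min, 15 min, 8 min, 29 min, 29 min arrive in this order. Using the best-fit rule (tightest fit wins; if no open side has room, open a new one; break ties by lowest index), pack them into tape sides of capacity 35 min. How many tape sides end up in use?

  20 → side 1 (new)  [load 20/35]
  17 → side 2 (new)  [load 17/35]
  30 → side 3 (new)  [load 30/35]
  15 → side 1  [load 35/35]
  15 → side 2  [load 32/35]
  8 → side 4 (new)  [load 8/35]
  29 → side 5 (new)  [load 29/35]
  29 → side 6 (new)  [load 29/35]
6 tape sides opened.

6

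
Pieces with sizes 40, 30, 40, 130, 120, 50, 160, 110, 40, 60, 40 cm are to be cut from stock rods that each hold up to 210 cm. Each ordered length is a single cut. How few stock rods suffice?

4

Total = 160 + 130 + 120 + 110 + 60 + 50 + 40 + 40 + 40 + 40 + 30 = 820 cm.
Lower bound: ⌈820/210⌉ = 4 stock rods.
A packing using 4 stock rods:
  stock rod 1: 160 + 50 = 210
  stock rod 2: 130 + 40 + 40 = 210
  stock rod 3: 120 + 60 + 30 = 210
  stock rod 4: 110 + 40 + 40 = 190
This matches the lower bound, so 4 is optimal.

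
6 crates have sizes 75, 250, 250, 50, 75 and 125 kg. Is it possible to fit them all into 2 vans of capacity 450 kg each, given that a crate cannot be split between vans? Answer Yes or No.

A valid assignment using 2 vans:
  van 1: 250 + 125 + 75 = 450
  van 2: 250 + 75 + 50 = 375
Every load is within 450 kg, so 2 vans suffice.

Yes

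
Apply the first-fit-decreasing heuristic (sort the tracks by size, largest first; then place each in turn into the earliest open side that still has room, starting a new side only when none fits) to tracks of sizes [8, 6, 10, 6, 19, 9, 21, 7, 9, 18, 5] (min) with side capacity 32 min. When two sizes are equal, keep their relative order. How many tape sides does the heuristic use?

Sorted descending: 21, 19, 18, 10, 9, 9, 8, 7, 6, 6, 5.
  21 → side 1 (new)  [load 21/32]
  19 → side 2 (new)  [load 19/32]
  18 → side 3 (new)  [load 18/32]
  10 → side 1  [load 31/32]
  9 → side 2  [load 28/32]
  9 → side 3  [load 27/32]
  8 → side 4 (new)  [load 8/32]
  7 → side 4  [load 15/32]
  6 → side 4  [load 21/32]
  6 → side 4  [load 27/32]
  5 → side 3  [load 32/32]
4 tape sides opened.

4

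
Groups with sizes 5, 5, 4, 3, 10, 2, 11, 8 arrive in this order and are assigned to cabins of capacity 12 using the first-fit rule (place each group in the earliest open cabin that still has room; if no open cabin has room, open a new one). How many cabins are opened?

5

  5 → cabin 1 (new)  [load 5/12]
  5 → cabin 1  [load 10/12]
  4 → cabin 2 (new)  [load 4/12]
  3 → cabin 2  [load 7/12]
  10 → cabin 3 (new)  [load 10/12]
  2 → cabin 1  [load 12/12]
  11 → cabin 4 (new)  [load 11/12]
  8 → cabin 5 (new)  [load 8/12]
5 cabins opened.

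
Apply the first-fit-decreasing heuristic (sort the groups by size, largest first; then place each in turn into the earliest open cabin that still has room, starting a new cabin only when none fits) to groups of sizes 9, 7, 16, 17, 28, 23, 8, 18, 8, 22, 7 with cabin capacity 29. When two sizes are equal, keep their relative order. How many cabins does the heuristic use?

Sorted descending: 28, 23, 22, 18, 17, 16, 9, 8, 8, 7, 7.
  28 → cabin 1 (new)  [load 28/29]
  23 → cabin 2 (new)  [load 23/29]
  22 → cabin 3 (new)  [load 22/29]
  18 → cabin 4 (new)  [load 18/29]
  17 → cabin 5 (new)  [load 17/29]
  16 → cabin 6 (new)  [load 16/29]
  9 → cabin 4  [load 27/29]
  8 → cabin 5  [load 25/29]
  8 → cabin 6  [load 24/29]
  7 → cabin 3  [load 29/29]
  7 → cabin 7 (new)  [load 7/29]
7 cabins opened.

7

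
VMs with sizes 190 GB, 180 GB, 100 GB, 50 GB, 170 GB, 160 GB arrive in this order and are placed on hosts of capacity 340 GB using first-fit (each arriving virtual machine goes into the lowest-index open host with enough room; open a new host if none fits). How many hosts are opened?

  190 → host 1 (new)  [load 190/340]
  180 → host 2 (new)  [load 180/340]
  100 → host 1  [load 290/340]
  50 → host 1  [load 340/340]
  170 → host 3 (new)  [load 170/340]
  160 → host 2  [load 340/340]
3 hosts opened.

3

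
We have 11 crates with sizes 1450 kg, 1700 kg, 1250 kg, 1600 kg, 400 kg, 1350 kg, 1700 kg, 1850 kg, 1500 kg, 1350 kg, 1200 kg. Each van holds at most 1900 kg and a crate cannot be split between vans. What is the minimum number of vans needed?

Total = 1850 + 1700 + 1700 + 1600 + 1500 + 1450 + 1350 + 1350 + 1250 + 1200 + 400 = 15350 kg.
Lower bound: ⌈15350/1900⌉ = 9 vans.
Also, 10 crates each exceed 950 kg, and no two of those can share a van, so at least 10 vans are needed.
A packing using 10 vans:
  van 1: 1850 = 1850
  van 2: 1700 = 1700
  van 3: 1700 = 1700
  van 4: 1600 = 1600
  van 5: 1500 + 400 = 1900
  van 6: 1450 = 1450
  van 7: 1350 = 1350
  van 8: 1350 = 1350
  van 9: 1250 = 1250
  van 10: 1200 = 1200
This matches the lower bound, so 10 is optimal.

10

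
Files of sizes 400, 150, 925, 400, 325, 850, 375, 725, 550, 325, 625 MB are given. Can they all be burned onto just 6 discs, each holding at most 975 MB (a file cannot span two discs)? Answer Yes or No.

Total = 5650 MB; ⌈5650/975⌉ = 6.
The bound of 6 does not rule out 6, but exhaustive search shows no assignment into 6 discs of capacity 975 MB exists — the minimum is 7.

No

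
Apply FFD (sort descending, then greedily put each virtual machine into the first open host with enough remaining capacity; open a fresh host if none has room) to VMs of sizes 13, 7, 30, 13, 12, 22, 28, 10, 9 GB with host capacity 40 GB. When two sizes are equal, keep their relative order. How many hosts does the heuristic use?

4

Sorted descending: 30, 28, 22, 13, 13, 12, 10, 9, 7.
  30 → host 1 (new)  [load 30/40]
  28 → host 2 (new)  [load 28/40]
  22 → host 3 (new)  [load 22/40]
  13 → host 3  [load 35/40]
  13 → host 4 (new)  [load 13/40]
  12 → host 2  [load 40/40]
  10 → host 1  [load 40/40]
  9 → host 4  [load 22/40]
  7 → host 4  [load 29/40]
4 hosts opened.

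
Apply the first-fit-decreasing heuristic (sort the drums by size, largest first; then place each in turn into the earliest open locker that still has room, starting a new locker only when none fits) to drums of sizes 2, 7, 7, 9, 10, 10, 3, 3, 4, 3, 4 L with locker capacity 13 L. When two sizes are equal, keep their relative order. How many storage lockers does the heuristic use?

5

Sorted descending: 10, 10, 9, 7, 7, 4, 4, 3, 3, 3, 2.
  10 → locker 1 (new)  [load 10/13]
  10 → locker 2 (new)  [load 10/13]
  9 → locker 3 (new)  [load 9/13]
  7 → locker 4 (new)  [load 7/13]
  7 → locker 5 (new)  [load 7/13]
  4 → locker 3  [load 13/13]
  4 → locker 4  [load 11/13]
  3 → locker 1  [load 13/13]
  3 → locker 2  [load 13/13]
  3 → locker 5  [load 10/13]
  2 → locker 4  [load 13/13]
5 storage lockers opened.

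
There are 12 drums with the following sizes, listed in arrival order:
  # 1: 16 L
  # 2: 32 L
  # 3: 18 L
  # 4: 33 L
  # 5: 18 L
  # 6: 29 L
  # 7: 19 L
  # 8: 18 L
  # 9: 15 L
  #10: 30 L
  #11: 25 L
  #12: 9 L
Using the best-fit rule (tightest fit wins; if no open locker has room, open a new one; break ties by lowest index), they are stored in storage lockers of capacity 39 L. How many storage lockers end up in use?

8

  16 → locker 1 (new)  [load 16/39]
  32 → locker 2 (new)  [load 32/39]
  18 → locker 1  [load 34/39]
  33 → locker 3 (new)  [load 33/39]
  18 → locker 4 (new)  [load 18/39]
  29 → locker 5 (new)  [load 29/39]
  19 → locker 4  [load 37/39]
  18 → locker 6 (new)  [load 18/39]
  15 → locker 6  [load 33/39]
  30 → locker 7 (new)  [load 30/39]
  25 → locker 8 (new)  [load 25/39]
  9 → locker 7  [load 39/39]
8 storage lockers opened.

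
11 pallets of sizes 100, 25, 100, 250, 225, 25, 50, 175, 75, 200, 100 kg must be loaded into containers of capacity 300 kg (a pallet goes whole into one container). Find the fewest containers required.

5

Total = 250 + 225 + 200 + 175 + 100 + 100 + 100 + 75 + 50 + 25 + 25 = 1325 kg.
Lower bound: ⌈1325/300⌉ = 5 containers.
A packing using 5 containers:
  container 1: 250 + 50 = 300
  container 2: 225 + 75 = 300
  container 3: 200 + 100 = 300
  container 4: 175 + 100 + 25 = 300
  container 5: 100 + 25 = 125
This matches the lower bound, so 5 is optimal.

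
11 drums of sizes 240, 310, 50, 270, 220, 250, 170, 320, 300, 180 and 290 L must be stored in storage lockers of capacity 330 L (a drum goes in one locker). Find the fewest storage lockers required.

10

Total = 320 + 310 + 300 + 290 + 270 + 250 + 240 + 220 + 180 + 170 + 50 = 2600 L.
Lower bound: ⌈2600/330⌉ = 8 storage lockers.
Also, 10 drums each exceed 165 L, and no two of those can share a locker, so at least 10 storage lockers are needed.
A packing using 10 storage lockers:
  locker 1: 320 = 320
  locker 2: 310 = 310
  locker 3: 300 = 300
  locker 4: 290 = 290
  locker 5: 270 + 50 = 320
  locker 6: 250 = 250
  locker 7: 240 = 240
  locker 8: 220 = 220
  locker 9: 180 = 180
  locker 10: 170 = 170
This matches the lower bound, so 10 is optimal.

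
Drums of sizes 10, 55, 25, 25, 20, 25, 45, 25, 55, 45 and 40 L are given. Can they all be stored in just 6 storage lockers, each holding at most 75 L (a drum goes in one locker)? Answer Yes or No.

A valid assignment using 6 storage lockers:
  locker 1: 55 + 20 = 75
  locker 2: 55 + 10 = 65
  locker 3: 45 + 25 = 70
  locker 4: 45 + 25 = 70
  locker 5: 40 + 25 = 65
  locker 6: 25 = 25
Every load is within 75 L, so 6 storage lockers suffice.

Yes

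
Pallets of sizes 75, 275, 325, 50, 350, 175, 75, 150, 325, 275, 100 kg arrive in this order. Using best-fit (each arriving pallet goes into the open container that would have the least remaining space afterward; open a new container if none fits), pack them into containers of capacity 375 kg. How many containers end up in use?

  75 → container 1 (new)  [load 75/375]
  275 → container 1  [load 350/375]
  325 → container 2 (new)  [load 325/375]
  50 → container 2  [load 375/375]
  350 → container 3 (new)  [load 350/375]
  175 → container 4 (new)  [load 175/375]
  75 → container 4  [load 250/375]
  150 → container 5 (new)  [load 150/375]
  325 → container 6 (new)  [load 325/375]
  275 → container 7 (new)  [load 275/375]
  100 → container 7  [load 375/375]
7 containers opened.

7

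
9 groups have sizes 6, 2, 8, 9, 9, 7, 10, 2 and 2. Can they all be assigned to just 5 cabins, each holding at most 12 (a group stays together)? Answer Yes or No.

Total = 55; ⌈55/12⌉ = 5.
The bound of 5 does not rule out 5, but exhaustive search shows no assignment into 5 cabins of capacity 12 exists — the minimum is 6.

No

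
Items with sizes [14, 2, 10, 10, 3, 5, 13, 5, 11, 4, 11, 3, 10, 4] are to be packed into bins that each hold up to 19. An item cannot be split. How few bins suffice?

Total = 14 + 13 + 11 + 11 + 10 + 10 + 10 + 5 + 5 + 4 + 4 + 3 + 3 + 2 = 105.
Lower bound: ⌈105/19⌉ = 6 bins.
Also, 7 items each exceed 19/2, and no two of those can share a bin, so at least 7 bins are needed.
A packing using 7 bins:
  bin 1: 14 + 5 = 19
  bin 2: 13 + 5 = 18
  bin 3: 11 + 4 + 4 = 19
  bin 4: 11 + 3 + 3 + 2 = 19
  bin 5: 10 = 10
  bin 6: 10 = 10
  bin 7: 10 = 10
This matches the lower bound, so 7 is optimal.

7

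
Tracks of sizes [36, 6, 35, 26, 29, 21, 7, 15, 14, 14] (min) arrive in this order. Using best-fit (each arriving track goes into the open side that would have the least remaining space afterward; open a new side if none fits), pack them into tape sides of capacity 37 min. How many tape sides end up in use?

  36 → side 1 (new)  [load 36/37]
  6 → side 2 (new)  [load 6/37]
  35 → side 3 (new)  [load 35/37]
  26 → side 2  [load 32/37]
  29 → side 4 (new)  [load 29/37]
  21 → side 5 (new)  [load 21/37]
  7 → side 4  [load 36/37]
  15 → side 5  [load 36/37]
  14 → side 6 (new)  [load 14/37]
  14 → side 6  [load 28/37]
6 tape sides opened.

6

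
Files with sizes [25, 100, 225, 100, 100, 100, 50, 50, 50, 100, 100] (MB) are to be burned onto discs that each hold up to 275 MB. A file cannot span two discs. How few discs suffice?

4

Total = 225 + 100 + 100 + 100 + 100 + 100 + 100 + 50 + 50 + 50 + 25 = 1000 MB.
Lower bound: ⌈1000/275⌉ = 4 discs.
A packing using 4 discs:
  disc 1: 225 + 50 = 275
  disc 2: 100 + 100 + 50 + 25 = 275
  disc 3: 100 + 100 + 50 = 250
  disc 4: 100 + 100 = 200
This matches the lower bound, so 4 is optimal.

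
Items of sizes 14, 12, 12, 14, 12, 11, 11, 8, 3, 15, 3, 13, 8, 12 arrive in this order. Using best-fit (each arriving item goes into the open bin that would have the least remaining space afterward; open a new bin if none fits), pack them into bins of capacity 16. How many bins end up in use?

  14 → bin 1 (new)  [load 14/16]
  12 → bin 2 (new)  [load 12/16]
  12 → bin 3 (new)  [load 12/16]
  14 → bin 4 (new)  [load 14/16]
  12 → bin 5 (new)  [load 12/16]
  11 → bin 6 (new)  [load 11/16]
  11 → bin 7 (new)  [load 11/16]
  8 → bin 8 (new)  [load 8/16]
  3 → bin 2  [load 15/16]
  15 → bin 9 (new)  [load 15/16]
  3 → bin 3  [load 15/16]
  13 → bin 10 (new)  [load 13/16]
  8 → bin 8  [load 16/16]
  12 → bin 11 (new)  [load 12/16]
11 bins opened.

11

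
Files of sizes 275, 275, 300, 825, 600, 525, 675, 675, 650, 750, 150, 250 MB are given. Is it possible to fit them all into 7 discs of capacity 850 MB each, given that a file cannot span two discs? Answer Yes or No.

No

Total = 5950 MB; ⌈5950/850⌉ = 7.
The bound of 7 does not rule out 7, but exhaustive search shows no assignment into 7 discs of capacity 850 MB exists — the minimum is 8.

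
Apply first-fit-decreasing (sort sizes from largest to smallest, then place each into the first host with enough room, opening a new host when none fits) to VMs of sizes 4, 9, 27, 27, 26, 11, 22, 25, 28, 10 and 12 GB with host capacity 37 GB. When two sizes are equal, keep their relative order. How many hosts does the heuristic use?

Sorted descending: 28, 27, 27, 26, 25, 22, 12, 11, 10, 9, 4.
  28 → host 1 (new)  [load 28/37]
  27 → host 2 (new)  [load 27/37]
  27 → host 3 (new)  [load 27/37]
  26 → host 4 (new)  [load 26/37]
  25 → host 5 (new)  [load 25/37]
  22 → host 6 (new)  [load 22/37]
  12 → host 5  [load 37/37]
  11 → host 4  [load 37/37]
  10 → host 2  [load 37/37]
  9 → host 1  [load 37/37]
  4 → host 3  [load 31/37]
6 hosts opened.

6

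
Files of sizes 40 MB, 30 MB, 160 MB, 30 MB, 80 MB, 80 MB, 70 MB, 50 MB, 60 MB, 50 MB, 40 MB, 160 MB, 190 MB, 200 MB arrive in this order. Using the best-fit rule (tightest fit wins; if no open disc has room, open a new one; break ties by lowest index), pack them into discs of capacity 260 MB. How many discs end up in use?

  40 → disc 1 (new)  [load 40/260]
  30 → disc 1  [load 70/260]
  160 → disc 1  [load 230/260]
  30 → disc 1  [load 260/260]
  80 → disc 2 (new)  [load 80/260]
  80 → disc 2  [load 160/260]
  70 → disc 2  [load 230/260]
  50 → disc 3 (new)  [load 50/260]
  60 → disc 3  [load 110/260]
  50 → disc 3  [load 160/260]
  40 → disc 3  [load 200/260]
  160 → disc 4 (new)  [load 160/260]
  190 → disc 5 (new)  [load 190/260]
  200 → disc 6 (new)  [load 200/260]
6 discs opened.

6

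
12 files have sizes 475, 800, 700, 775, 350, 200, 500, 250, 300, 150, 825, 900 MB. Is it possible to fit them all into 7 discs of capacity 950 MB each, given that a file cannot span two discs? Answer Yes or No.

No

Total = 6225 MB; ⌈6225/950⌉ = 7.
The bound of 7 does not rule out 7, but exhaustive search shows no assignment into 7 discs of capacity 950 MB exists — the minimum is 8.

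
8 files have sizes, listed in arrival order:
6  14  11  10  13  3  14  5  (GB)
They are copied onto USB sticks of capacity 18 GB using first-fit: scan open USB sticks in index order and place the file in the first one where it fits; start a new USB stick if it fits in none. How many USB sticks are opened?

5

  6 → USB stick 1 (new)  [load 6/18]
  14 → USB stick 2 (new)  [load 14/18]
  11 → USB stick 1  [load 17/18]
  10 → USB stick 3 (new)  [load 10/18]
  13 → USB stick 4 (new)  [load 13/18]
  3 → USB stick 2  [load 17/18]
  14 → USB stick 5 (new)  [load 14/18]
  5 → USB stick 3  [load 15/18]
5 USB sticks opened.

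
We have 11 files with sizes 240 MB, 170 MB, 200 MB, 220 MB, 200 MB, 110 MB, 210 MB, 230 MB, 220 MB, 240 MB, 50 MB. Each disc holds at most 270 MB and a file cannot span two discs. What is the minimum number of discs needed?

Total = 240 + 240 + 230 + 220 + 220 + 210 + 200 + 200 + 170 + 110 + 50 = 2090 MB.
Lower bound: ⌈2090/270⌉ = 8 discs.
Also, 9 files each exceed 135 MB, and no two of those can share a disc, so at least 9 discs are needed.
A packing using 10 discs:
  disc 1: 240 = 240
  disc 2: 240 = 240
  disc 3: 230 = 230
  disc 4: 220 + 50 = 270
  disc 5: 220 = 220
  disc 6: 210 = 210
  disc 7: 200 = 200
  disc 8: 200 = 200
  disc 9: 170 = 170
  disc 10: 110 = 110
No arrangement into 9 discs stays within capacity, so 10 is optimal.

10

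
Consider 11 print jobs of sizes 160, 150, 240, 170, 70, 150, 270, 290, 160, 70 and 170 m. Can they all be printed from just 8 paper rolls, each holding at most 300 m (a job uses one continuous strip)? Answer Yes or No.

A valid assignment using 8 paper rolls:
  roll 1: 290 = 290
  roll 2: 270 = 270
  roll 3: 240 = 240
  roll 4: 170 + 70 = 240
  roll 5: 170 + 70 = 240
  roll 6: 160 = 160
  roll 7: 160 = 160
  roll 8: 150 + 150 = 300
Every load is within 300 m, so 8 paper rolls suffice.

Yes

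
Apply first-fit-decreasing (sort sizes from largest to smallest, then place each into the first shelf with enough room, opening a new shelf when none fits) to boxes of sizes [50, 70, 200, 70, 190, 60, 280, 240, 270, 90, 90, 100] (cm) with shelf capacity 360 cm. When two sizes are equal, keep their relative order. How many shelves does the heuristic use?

Sorted descending: 280, 270, 240, 200, 190, 100, 90, 90, 70, 70, 60, 50.
  280 → shelf 1 (new)  [load 280/360]
  270 → shelf 2 (new)  [load 270/360]
  240 → shelf 3 (new)  [load 240/360]
  200 → shelf 4 (new)  [load 200/360]
  190 → shelf 5 (new)  [load 190/360]
  100 → shelf 3  [load 340/360]
  90 → shelf 2  [load 360/360]
  90 → shelf 4  [load 290/360]
  70 → shelf 1  [load 350/360]
  70 → shelf 4  [load 360/360]
  60 → shelf 5  [load 250/360]
  50 → shelf 5  [load 300/360]
5 shelves opened.

5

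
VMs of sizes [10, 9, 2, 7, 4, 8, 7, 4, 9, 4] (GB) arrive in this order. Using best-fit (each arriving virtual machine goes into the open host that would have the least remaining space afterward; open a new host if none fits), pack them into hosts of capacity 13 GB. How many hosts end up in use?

6

  10 → host 1 (new)  [load 10/13]
  9 → host 2 (new)  [load 9/13]
  2 → host 1  [load 12/13]
  7 → host 3 (new)  [load 7/13]
  4 → host 2  [load 13/13]
  8 → host 4 (new)  [load 8/13]
  7 → host 5 (new)  [load 7/13]
  4 → host 4  [load 12/13]
  9 → host 6 (new)  [load 9/13]
  4 → host 6  [load 13/13]
6 hosts opened.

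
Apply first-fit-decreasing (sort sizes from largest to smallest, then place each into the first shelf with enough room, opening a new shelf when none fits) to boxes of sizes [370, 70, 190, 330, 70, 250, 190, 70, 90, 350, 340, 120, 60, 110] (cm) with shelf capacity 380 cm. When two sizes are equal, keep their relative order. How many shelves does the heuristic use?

8

Sorted descending: 370, 350, 340, 330, 250, 190, 190, 120, 110, 90, 70, 70, 70, 60.
  370 → shelf 1 (new)  [load 370/380]
  350 → shelf 2 (new)  [load 350/380]
  340 → shelf 3 (new)  [load 340/380]
  330 → shelf 4 (new)  [load 330/380]
  250 → shelf 5 (new)  [load 250/380]
  190 → shelf 6 (new)  [load 190/380]
  190 → shelf 6  [load 380/380]
  120 → shelf 5  [load 370/380]
  110 → shelf 7 (new)  [load 110/380]
  90 → shelf 7  [load 200/380]
  70 → shelf 7  [load 270/380]
  70 → shelf 7  [load 340/380]
  70 → shelf 8 (new)  [load 70/380]
  60 → shelf 8  [load 130/380]
8 shelves opened.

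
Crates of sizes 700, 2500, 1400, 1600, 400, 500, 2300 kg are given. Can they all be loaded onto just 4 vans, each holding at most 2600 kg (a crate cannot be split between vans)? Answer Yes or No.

Yes

A valid assignment using 4 vans:
  van 1: 2500 = 2500
  van 2: 2300 = 2300
  van 3: 1600 + 700 = 2300
  van 4: 1400 + 500 + 400 = 2300
Every load is within 2600 kg, so 4 vans suffice.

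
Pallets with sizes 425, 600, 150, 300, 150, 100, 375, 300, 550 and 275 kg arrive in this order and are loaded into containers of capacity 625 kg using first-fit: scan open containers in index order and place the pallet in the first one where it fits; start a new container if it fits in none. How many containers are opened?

6

  425 → container 1 (new)  [load 425/625]
  600 → container 2 (new)  [load 600/625]
  150 → container 1  [load 575/625]
  300 → container 3 (new)  [load 300/625]
  150 → container 3  [load 450/625]
  100 → container 3  [load 550/625]
  375 → container 4 (new)  [load 375/625]
  300 → container 5 (new)  [load 300/625]
  550 → container 6 (new)  [load 550/625]
  275 → container 5  [load 575/625]
6 containers opened.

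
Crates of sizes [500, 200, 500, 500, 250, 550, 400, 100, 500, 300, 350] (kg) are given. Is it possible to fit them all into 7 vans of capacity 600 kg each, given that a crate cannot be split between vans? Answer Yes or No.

No

Total = 4150 kg; ⌈4150/600⌉ = 7.
The bound of 7 does not rule out 7, but exhaustive search shows no assignment into 7 vans of capacity 600 kg exists — the minimum is 8.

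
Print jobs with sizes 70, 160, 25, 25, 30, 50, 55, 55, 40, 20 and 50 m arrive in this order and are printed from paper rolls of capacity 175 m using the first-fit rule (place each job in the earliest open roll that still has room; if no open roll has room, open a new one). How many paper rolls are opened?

4

  70 → roll 1 (new)  [load 70/175]
  160 → roll 2 (new)  [load 160/175]
  25 → roll 1  [load 95/175]
  25 → roll 1  [load 120/175]
  30 → roll 1  [load 150/175]
  50 → roll 3 (new)  [load 50/175]
  55 → roll 3  [load 105/175]
  55 → roll 3  [load 160/175]
  40 → roll 4 (new)  [load 40/175]
  20 → roll 1  [load 170/175]
  50 → roll 4  [load 90/175]
4 paper rolls opened.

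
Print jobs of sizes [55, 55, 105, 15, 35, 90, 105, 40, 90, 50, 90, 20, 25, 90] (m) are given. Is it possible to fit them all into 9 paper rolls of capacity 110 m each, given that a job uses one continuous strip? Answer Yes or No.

Yes

A valid assignment using 9 paper rolls:
  roll 1: 105 = 105
  roll 2: 105 = 105
  roll 3: 90 + 20 = 110
  roll 4: 90 + 15 = 105
  roll 5: 90 = 90
  roll 6: 90 = 90
  roll 7: 55 + 55 = 110
  roll 8: 50 + 40 = 90
  roll 9: 35 + 25 = 60
Every load is within 110 m, so 9 paper rolls suffice.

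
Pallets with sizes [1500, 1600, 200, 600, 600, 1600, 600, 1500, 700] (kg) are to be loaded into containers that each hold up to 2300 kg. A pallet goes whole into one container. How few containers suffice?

Total = 1600 + 1600 + 1500 + 1500 + 700 + 600 + 600 + 600 + 200 = 8900 kg.
Lower bound: ⌈8900/2300⌉ = 4 containers.
A packing using 4 containers:
  container 1: 1600 + 700 = 2300
  container 2: 1600 + 600 = 2200
  container 3: 1500 + 600 + 200 = 2300
  container 4: 1500 + 600 = 2100
This matches the lower bound, so 4 is optimal.

4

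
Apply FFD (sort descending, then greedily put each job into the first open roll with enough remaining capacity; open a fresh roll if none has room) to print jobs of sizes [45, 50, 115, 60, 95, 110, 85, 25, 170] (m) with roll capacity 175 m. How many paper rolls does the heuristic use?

Sorted descending: 170, 115, 110, 95, 85, 60, 50, 45, 25.
  170 → roll 1 (new)  [load 170/175]
  115 → roll 2 (new)  [load 115/175]
  110 → roll 3 (new)  [load 110/175]
  95 → roll 4 (new)  [load 95/175]
  85 → roll 5 (new)  [load 85/175]
  60 → roll 2  [load 175/175]
  50 → roll 3  [load 160/175]
  45 → roll 4  [load 140/175]
  25 → roll 4  [load 165/175]
5 paper rolls opened.

5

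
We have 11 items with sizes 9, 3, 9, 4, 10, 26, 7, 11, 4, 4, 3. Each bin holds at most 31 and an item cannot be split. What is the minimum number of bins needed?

Total = 26 + 11 + 10 + 9 + 9 + 7 + 4 + 4 + 4 + 3 + 3 = 90.
Lower bound: ⌈90/31⌉ = 3 bins.
A packing using 3 bins:
  bin 1: 26 + 4 = 30
  bin 2: 11 + 10 + 9 = 30
  bin 3: 9 + 7 + 4 + 4 + 3 + 3 = 30
This matches the lower bound, so 3 is optimal.

3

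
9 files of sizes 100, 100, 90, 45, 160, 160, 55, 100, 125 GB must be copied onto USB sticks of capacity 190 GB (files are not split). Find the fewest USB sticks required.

6

Total = 160 + 160 + 125 + 100 + 100 + 100 + 90 + 55 + 45 = 935 GB.
Lower bound: ⌈935/190⌉ = 5 USB sticks.
Also, 6 files each exceed 95 GB, and no two of those can share a USB stick, so at least 6 USB sticks are needed.
A packing using 6 USB sticks:
  USB stick 1: 160 = 160
  USB stick 2: 160 = 160
  USB stick 3: 125 + 55 = 180
  USB stick 4: 100 + 90 = 190
  USB stick 5: 100 + 45 = 145
  USB stick 6: 100 = 100
This matches the lower bound, so 6 is optimal.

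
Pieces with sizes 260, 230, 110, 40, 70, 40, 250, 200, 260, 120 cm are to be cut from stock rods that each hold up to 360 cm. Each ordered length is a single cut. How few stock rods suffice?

Total = 260 + 260 + 250 + 230 + 200 + 120 + 110 + 70 + 40 + 40 = 1580 cm.
Lower bound: ⌈1580/360⌉ = 5 stock rods.
A packing using 5 stock rods:
  stock rod 1: 260 + 70 = 330
  stock rod 2: 260 + 40 + 40 = 340
  stock rod 3: 250 + 110 = 360
  stock rod 4: 230 + 120 = 350
  stock rod 5: 200 = 200
This matches the lower bound, so 5 is optimal.

5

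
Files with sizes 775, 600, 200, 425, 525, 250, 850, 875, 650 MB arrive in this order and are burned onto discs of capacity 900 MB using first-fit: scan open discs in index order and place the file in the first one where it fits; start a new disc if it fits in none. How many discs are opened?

7

  775 → disc 1 (new)  [load 775/900]
  600 → disc 2 (new)  [load 600/900]
  200 → disc 2  [load 800/900]
  425 → disc 3 (new)  [load 425/900]
  525 → disc 4 (new)  [load 525/900]
  250 → disc 3  [load 675/900]
  850 → disc 5 (new)  [load 850/900]
  875 → disc 6 (new)  [load 875/900]
  650 → disc 7 (new)  [load 650/900]
7 discs opened.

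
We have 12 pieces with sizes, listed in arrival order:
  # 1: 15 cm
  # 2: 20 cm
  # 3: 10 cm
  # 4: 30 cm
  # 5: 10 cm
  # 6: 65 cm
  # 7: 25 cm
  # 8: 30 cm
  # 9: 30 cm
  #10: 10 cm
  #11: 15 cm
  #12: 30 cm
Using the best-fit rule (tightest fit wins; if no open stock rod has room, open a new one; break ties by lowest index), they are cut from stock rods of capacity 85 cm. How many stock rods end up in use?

4

  15 → stock rod 1 (new)  [load 15/85]
  20 → stock rod 1  [load 35/85]
  10 → stock rod 1  [load 45/85]
  30 → stock rod 1  [load 75/85]
  10 → stock rod 1  [load 85/85]
  65 → stock rod 2 (new)  [load 65/85]
  25 → stock rod 3 (new)  [load 25/85]
  30 → stock rod 3  [load 55/85]
  30 → stock rod 3  [load 85/85]
  10 → stock rod 2  [load 75/85]
  15 → stock rod 4 (new)  [load 15/85]
  30 → stock rod 4  [load 45/85]
4 stock rods opened.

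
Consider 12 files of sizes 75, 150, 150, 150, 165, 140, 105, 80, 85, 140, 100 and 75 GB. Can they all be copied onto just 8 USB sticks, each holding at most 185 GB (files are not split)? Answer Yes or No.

No

Total = 1415 GB; ⌈1415/185⌉ = 8.
The bound of 8 does not rule out 8, but exhaustive search shows no assignment into 8 USB sticks of capacity 185 GB exists — the minimum is 9.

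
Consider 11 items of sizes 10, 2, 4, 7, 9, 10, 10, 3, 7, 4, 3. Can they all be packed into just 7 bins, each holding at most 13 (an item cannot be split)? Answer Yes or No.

Yes

A valid assignment using 6 bins:
  bin 1: 10 + 3 = 13
  bin 2: 10 + 3 = 13
  bin 3: 10 + 2 = 12
  bin 4: 9 + 4 = 13
  bin 5: 7 + 4 = 11
  bin 6: 7 = 7
That uses only 6 ≤ 7, so 7 bins are enough.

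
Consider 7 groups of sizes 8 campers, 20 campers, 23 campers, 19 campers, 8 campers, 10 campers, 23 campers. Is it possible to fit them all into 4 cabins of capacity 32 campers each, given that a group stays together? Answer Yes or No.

A valid assignment using 4 cabins:
  cabin 1: 23 + 8 = 31
  cabin 2: 23 + 8 = 31
  cabin 3: 20 + 10 = 30
  cabin 4: 19 = 19
Every load is within 32 campers, so 4 cabins suffice.

Yes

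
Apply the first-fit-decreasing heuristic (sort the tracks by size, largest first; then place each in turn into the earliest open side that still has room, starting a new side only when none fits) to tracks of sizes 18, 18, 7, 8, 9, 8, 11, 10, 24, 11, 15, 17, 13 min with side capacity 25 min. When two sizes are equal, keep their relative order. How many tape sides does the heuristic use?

8

Sorted descending: 24, 18, 18, 17, 15, 13, 11, 11, 10, 9, 8, 8, 7.
  24 → side 1 (new)  [load 24/25]
  18 → side 2 (new)  [load 18/25]
  18 → side 3 (new)  [load 18/25]
  17 → side 4 (new)  [load 17/25]
  15 → side 5 (new)  [load 15/25]
  13 → side 6 (new)  [load 13/25]
  11 → side 6  [load 24/25]
  11 → side 7 (new)  [load 11/25]
  10 → side 5  [load 25/25]
  9 → side 7  [load 20/25]
  8 → side 4  [load 25/25]
  8 → side 8 (new)  [load 8/25]
  7 → side 2  [load 25/25]
8 tape sides opened.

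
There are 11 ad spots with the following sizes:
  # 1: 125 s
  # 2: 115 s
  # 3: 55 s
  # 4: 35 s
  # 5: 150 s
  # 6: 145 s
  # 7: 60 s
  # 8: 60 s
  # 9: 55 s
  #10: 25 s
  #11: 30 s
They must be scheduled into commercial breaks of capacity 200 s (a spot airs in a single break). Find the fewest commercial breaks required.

Total = 150 + 145 + 125 + 115 + 60 + 60 + 55 + 55 + 35 + 30 + 25 = 855 s.
Lower bound: ⌈855/200⌉ = 5 commercial breaks.
A packing using 5 commercial breaks:
  break 1: 150 + 35 = 185
  break 2: 145 + 55 = 200
  break 3: 125 + 60 = 185
  break 4: 115 + 60 + 25 = 200
  break 5: 55 + 30 = 85
This matches the lower bound, so 5 is optimal.

5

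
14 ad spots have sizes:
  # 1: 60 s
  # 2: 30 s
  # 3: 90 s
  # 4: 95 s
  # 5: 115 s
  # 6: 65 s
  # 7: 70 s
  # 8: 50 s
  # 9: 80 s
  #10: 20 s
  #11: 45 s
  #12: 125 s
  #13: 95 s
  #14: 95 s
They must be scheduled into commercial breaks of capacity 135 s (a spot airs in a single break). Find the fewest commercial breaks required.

9

Total = 125 + 115 + 95 + 95 + 95 + 90 + 80 + 70 + 65 + 60 + 50 + 45 + 30 + 20 = 1035 s.
Lower bound: ⌈1035/135⌉ = 8 commercial breaks.
A packing using 9 commercial breaks:
  break 1: 125 = 125
  break 2: 115 + 20 = 135
  break 3: 95 + 30 = 125
  break 4: 95 = 95
  break 5: 95 = 95
  break 6: 90 + 45 = 135
  break 7: 80 + 50 = 130
  break 8: 70 + 65 = 135
  break 9: 60 = 60
No arrangement into 8 commercial breaks stays within capacity, so 9 is optimal.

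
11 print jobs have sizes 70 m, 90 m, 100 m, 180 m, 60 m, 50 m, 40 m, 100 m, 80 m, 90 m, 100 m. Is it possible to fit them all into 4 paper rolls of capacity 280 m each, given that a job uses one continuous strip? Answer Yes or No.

Yes

A valid assignment using 4 paper rolls:
  roll 1: 180 + 100 = 280
  roll 2: 100 + 100 + 80 = 280
  roll 3: 90 + 90 + 70 = 250
  roll 4: 60 + 50 + 40 = 150
Every load is within 280 m, so 4 paper rolls suffice.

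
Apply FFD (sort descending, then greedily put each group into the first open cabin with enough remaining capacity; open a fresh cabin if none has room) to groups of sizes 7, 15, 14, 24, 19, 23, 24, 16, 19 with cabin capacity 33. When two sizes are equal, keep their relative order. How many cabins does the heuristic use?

6

Sorted descending: 24, 24, 23, 19, 19, 16, 15, 14, 7.
  24 → cabin 1 (new)  [load 24/33]
  24 → cabin 2 (new)  [load 24/33]
  23 → cabin 3 (new)  [load 23/33]
  19 → cabin 4 (new)  [load 19/33]
  19 → cabin 5 (new)  [load 19/33]
  16 → cabin 6 (new)  [load 16/33]
  15 → cabin 6  [load 31/33]
  14 → cabin 4  [load 33/33]
  7 → cabin 1  [load 31/33]
6 cabins opened.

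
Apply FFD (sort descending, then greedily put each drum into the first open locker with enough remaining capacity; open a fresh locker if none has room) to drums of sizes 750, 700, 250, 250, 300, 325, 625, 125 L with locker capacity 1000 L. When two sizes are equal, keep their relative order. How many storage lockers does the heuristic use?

4

Sorted descending: 750, 700, 625, 325, 300, 250, 250, 125.
  750 → locker 1 (new)  [load 750/1000]
  700 → locker 2 (new)  [load 700/1000]
  625 → locker 3 (new)  [load 625/1000]
  325 → locker 3  [load 950/1000]
  300 → locker 2  [load 1000/1000]
  250 → locker 1  [load 1000/1000]
  250 → locker 4 (new)  [load 250/1000]
  125 → locker 4  [load 375/1000]
4 storage lockers opened.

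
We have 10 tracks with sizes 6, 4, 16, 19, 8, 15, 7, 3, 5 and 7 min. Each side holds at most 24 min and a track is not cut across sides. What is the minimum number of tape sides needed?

Total = 19 + 16 + 15 + 8 + 7 + 7 + 6 + 5 + 4 + 3 = 90 min.
Lower bound: ⌈90/24⌉ = 4 tape sides.
A packing using 4 tape sides:
  side 1: 19 + 5 = 24
  side 2: 16 + 8 = 24
  side 3: 15 + 7 = 22
  side 4: 7 + 6 + 4 + 3 = 20
This matches the lower bound, so 4 is optimal.

4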